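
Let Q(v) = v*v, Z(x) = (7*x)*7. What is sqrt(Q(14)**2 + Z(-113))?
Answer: 7*sqrt(671) ≈ 181.33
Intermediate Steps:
Z(x) = 49*x
Q(v) = v**2
sqrt(Q(14)**2 + Z(-113)) = sqrt((14**2)**2 + 49*(-113)) = sqrt(196**2 - 5537) = sqrt(38416 - 5537) = sqrt(32879) = 7*sqrt(671)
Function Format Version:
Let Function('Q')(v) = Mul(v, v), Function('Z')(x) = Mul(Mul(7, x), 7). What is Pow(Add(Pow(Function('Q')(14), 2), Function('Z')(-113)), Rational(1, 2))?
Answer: Mul(7, Pow(671, Rational(1, 2))) ≈ 181.33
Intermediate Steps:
Function('Z')(x) = Mul(49, x)
Function('Q')(v) = Pow(v, 2)
Pow(Add(Pow(Function('Q')(14), 2), Function('Z')(-113)), Rational(1, 2)) = Pow(Add(Pow(Pow(14, 2), 2), Mul(49, -113)), Rational(1, 2)) = Pow(Add(Pow(196, 2), -5537), Rational(1, 2)) = Pow(Add(38416, -5537), Rational(1, 2)) = Pow(32879, Rational(1, 2)) = Mul(7, Pow(671, Rational(1, 2)))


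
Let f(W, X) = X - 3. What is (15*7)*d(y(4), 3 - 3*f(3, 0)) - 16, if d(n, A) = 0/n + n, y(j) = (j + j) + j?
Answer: 1244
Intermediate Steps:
f(W, X) = -3 + X
y(j) = 3*j (y(j) = 2*j + j = 3*j)
d(n, A) = n (d(n, A) = 0 + n = n)
(15*7)*d(y(4), 3 - 3*f(3, 0)) - 16 = (15*7)*(3*4) - 16 = 105*12 - 16 = 1260 - 16 = 1244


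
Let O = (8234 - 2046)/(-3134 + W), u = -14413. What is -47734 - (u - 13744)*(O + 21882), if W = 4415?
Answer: 112768215208/183 ≈ 6.1622e+8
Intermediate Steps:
O = 884/183 (O = (8234 - 2046)/(-3134 + 4415) = 6188/1281 = 6188*(1/1281) = 884/183 ≈ 4.8306)
-47734 - (u - 13744)*(O + 21882) = -47734 - (-14413 - 13744)*(884/183 + 21882) = -47734 - (-28157)*4005290/183 = -47734 - 1*(-112776950530/183) = -47734 + 112776950530/183 = 112768215208/183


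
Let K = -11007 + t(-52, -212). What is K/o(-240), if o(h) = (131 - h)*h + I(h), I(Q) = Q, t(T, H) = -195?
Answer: 1867/14880 ≈ 0.12547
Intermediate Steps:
K = -11202 (K = -11007 - 195 = -11202)
o(h) = h + h*(131 - h) (o(h) = (131 - h)*h + h = h*(131 - h) + h = h + h*(131 - h))
K/o(-240) = -11202*(-1/(240*(132 - 1*(-240)))) = -11202*(-1/(240*(132 + 240))) = -11202/((-240*372)) = -11202/(-89280) = -11202*(-1/89280) = 1867/14880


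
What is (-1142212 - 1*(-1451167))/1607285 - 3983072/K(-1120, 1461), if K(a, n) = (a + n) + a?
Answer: 1280434511093/250415003 ≈ 5113.3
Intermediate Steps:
K(a, n) = n + 2*a
(-1142212 - 1*(-1451167))/1607285 - 3983072/K(-1120, 1461) = (-1142212 - 1*(-1451167))/1607285 - 3983072/(1461 + 2*(-1120)) = (-1142212 + 1451167)*(1/1607285) - 3983072/(1461 - 2240) = 308955*(1/1607285) - 3983072/(-779) = 61791/321457 - 3983072*(-1/779) = 61791/321457 + 3983072/779 = 1280434511093/250415003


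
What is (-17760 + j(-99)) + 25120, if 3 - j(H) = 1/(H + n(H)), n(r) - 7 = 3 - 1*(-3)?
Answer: 633219/86 ≈ 7363.0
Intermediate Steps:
n(r) = 13 (n(r) = 7 + (3 - 1*(-3)) = 7 + (3 + 3) = 7 + 6 = 13)
j(H) = 3 - 1/(13 + H) (j(H) = 3 - 1/(H + 13) = 3 - 1/(13 + H))
(-17760 + j(-99)) + 25120 = (-17760 + (38 + 3*(-99))/(13 - 99)) + 25120 = (-17760 + (38 - 297)/(-86)) + 25120 = (-17760 - 1/86*(-259)) + 25120 = (-17760 + 259/86) + 25120 = -1527101/86 + 25120 = 633219/86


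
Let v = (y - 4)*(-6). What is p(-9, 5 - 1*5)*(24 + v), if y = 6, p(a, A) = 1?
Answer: 12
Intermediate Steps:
v = -12 (v = (6 - 4)*(-6) = 2*(-6) = -12)
p(-9, 5 - 1*5)*(24 + v) = 1*(24 - 12) = 1*12 = 12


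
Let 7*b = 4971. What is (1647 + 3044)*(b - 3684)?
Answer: -97652547/7 ≈ -1.3950e+7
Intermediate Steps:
b = 4971/7 (b = (1/7)*4971 = 4971/7 ≈ 710.14)
(1647 + 3044)*(b - 3684) = (1647 + 3044)*(4971/7 - 3684) = 4691*(-20817/7) = -97652547/7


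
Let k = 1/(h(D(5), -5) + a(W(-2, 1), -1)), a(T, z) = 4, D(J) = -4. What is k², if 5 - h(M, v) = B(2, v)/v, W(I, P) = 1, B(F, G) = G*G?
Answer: 1/196 ≈ 0.0051020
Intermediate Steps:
B(F, G) = G²
h(M, v) = 5 - v (h(M, v) = 5 - v²/v = 5 - v)
k = 1/14 (k = 1/((5 - 1*(-5)) + 4) = 1/((5 + 5) + 4) = 1/(10 + 4) = 1/14 ≈ 0.071429)
k² = (1/14)² = 1/196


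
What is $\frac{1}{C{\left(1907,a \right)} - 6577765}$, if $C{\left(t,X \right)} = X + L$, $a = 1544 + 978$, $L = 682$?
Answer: $- \frac{1}{6574561} \approx -1.521 \cdot 10^{-7}$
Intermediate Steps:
$a = 2522$
$C{\left(t,X \right)} = 682 + X$ ($C{\left(t,X \right)} = X + 682 = 682 + X$)
$\frac{1}{C{\left(1907,a \right)} - 6577765} = \frac{1}{\left(682 + 2522\right) - 6577765} = \frac{1}{3204 - 6577765} = \frac{1}{-6574561} = - \frac{1}{6574561}$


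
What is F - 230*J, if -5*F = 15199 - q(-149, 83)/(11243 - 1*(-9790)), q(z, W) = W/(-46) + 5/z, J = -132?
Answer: 69096228101/2529126 ≈ 27320.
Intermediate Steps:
q(z, W) = 5/z - W/46 (q(z, W) = W*(-1/46) + 5/z = -W/46 + 5/z = 5/z - W/46)
F = -7688037259/2529126 (F = -(15199 - (5/(-149) - 1/46*83)/(11243 - 1*(-9790)))/5 = -(15199 - (5*(-1/149) - 83/46)/(11243 + 9790))/5 = -(15199 - (-5/149 - 83/46)/21033)/5 = -(15199 - (-12597)/(6854*21033))/5 = -(15199 - 1*(-221/2529126))/5 = -(15199 + 221/2529126)/5 = -1/5*38440186295/2529126 = -7688037259/2529126 ≈ -3039.8)
F - 230*J = -7688037259/2529126 - 230*(-132) = -7688037259/2529126 - 1*(-30360) = -7688037259/2529126 + 30360 = 69096228101/2529126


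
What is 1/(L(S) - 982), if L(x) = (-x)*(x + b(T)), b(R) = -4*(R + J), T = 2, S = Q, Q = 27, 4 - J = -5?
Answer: -1/523 ≈ -0.0019120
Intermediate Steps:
J = 9 (J = 4 - 1*(-5) = 4 + 5 = 9)
S = 27
b(R) = -36 - 4*R (b(R) = -4*(R + 9) = -4*(9 + R) = -36 - 4*R)
L(x) = -x*(-44 + x) (L(x) = (-x)*(x + (-36 - 4*2)) = (-x)*(x + (-36 - 8)) = (-x)*(x - 44) = (-x)*(-44 + x) = -x*(-44 + x))
1/(L(S) - 982) = 1/(27*(44 - 1*27) - 982) = 1/(27*(44 - 27) - 982) = 1/(27*17 - 982) = 1/(459 - 982) = 1/(-523) = -1/523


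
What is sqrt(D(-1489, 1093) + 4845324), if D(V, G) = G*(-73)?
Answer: sqrt(4765535) ≈ 2183.0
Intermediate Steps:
D(V, G) = -73*G
sqrt(D(-1489, 1093) + 4845324) = sqrt(-73*1093 + 4845324) = sqrt(-79789 + 4845324) = sqrt(4765535)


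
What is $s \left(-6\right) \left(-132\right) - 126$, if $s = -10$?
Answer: $-8046$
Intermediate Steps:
$s \left(-6\right) \left(-132\right) - 126 = \left(-10\right) \left(-6\right) \left(-132\right) - 126 = 60 \left(-132\right) - 126 = -7920 - 126 = -8046$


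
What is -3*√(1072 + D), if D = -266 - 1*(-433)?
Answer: -3*√1239 ≈ -105.60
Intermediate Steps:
D = 167 (D = -266 + 433 = 167)
-3*√(1072 + D) = -3*√(1072 + 167) = -3*√1239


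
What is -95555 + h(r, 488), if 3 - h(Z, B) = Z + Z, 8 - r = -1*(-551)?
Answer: -94466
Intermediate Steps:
r = -543 (r = 8 - (-1)*(-551) = 8 - 1*551 = 8 - 551 = -543)
h(Z, B) = 3 - 2*Z (h(Z, B) = 3 - (Z + Z) = 3 - 2*Z)
-95555 + h(r, 488) = -95555 + (3 - 2*(-543)) = -95555 + (3 + 1086) = -95555 + 1089 = -94466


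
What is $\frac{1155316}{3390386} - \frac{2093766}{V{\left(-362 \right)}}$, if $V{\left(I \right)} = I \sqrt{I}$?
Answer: $\frac{577658}{1695193} - \frac{1046883 i \sqrt{362}}{65522} \approx 0.34076 - 303.99 i$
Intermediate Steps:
$V{\left(I \right)} = I^{\frac{3}{2}}$
$\frac{1155316}{3390386} - \frac{2093766}{V{\left(-362 \right)}} = \frac{1155316}{3390386} - \frac{2093766}{\left(-362\right)^{\frac{3}{2}}} = 1155316 \cdot \frac{1}{3390386} - \frac{2093766}{\left(-362\right) i \sqrt{362}} = \frac{577658}{1695193} - 2093766 \frac{i \sqrt{362}}{131044} = \frac{577658}{1695193} - \frac{1046883 i \sqrt{362}}{65522}$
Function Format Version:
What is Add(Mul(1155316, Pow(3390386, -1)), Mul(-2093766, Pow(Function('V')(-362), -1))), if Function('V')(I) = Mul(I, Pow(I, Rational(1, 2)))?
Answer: Add(Rational(577658, 1695193), Mul(Rational(-1046883, 65522), I, Pow(362, Rational(1, 2)))) ≈ Add(0.34076, Mul(-303.99, I))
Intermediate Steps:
Function('V')(I) = Pow(I, Rational(3, 2))
Add(Mul(1155316, Pow(3390386, -1)), Mul(-2093766, Pow(Function('V')(-362), -1))) = Add(Mul(1155316, Pow(3390386, -1)), Mul(-2093766, Pow(Pow(-362, Rational(3, 2)), -1))) = Add(Mul(1155316, Rational(1, 3390386)), Mul(-2093766, Pow(Mul(-362, I, Pow(362, Rational(1, 2))), -1))) = Add(Rational(577658, 1695193), Mul(-2093766, Mul(Rational(1, 131044), I, Pow(362, Rational(1, 2))))) = Add(Rational(577658, 1695193), Mul(Rational(-1046883, 65522), I, Pow(362, Rational(1, 2))))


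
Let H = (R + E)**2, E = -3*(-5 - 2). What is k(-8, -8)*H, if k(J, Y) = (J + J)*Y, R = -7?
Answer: 25088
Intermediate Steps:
k(J, Y) = 2*J*Y (k(J, Y) = (2*J)*Y = 2*J*Y)
E = 21 (E = -3*(-7) = 21)
H = 196 (H = (-7 + 21)**2 = 14**2 = 196)
k(-8, -8)*H = (2*(-8)*(-8))*196 = 128*196 = 25088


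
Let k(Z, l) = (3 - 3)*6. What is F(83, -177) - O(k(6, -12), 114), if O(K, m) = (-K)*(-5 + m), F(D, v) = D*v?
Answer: -14691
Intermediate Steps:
k(Z, l) = 0 (k(Z, l) = 0*6 = 0)
O(K, m) = -K*(-5 + m)
F(83, -177) - O(k(6, -12), 114) = 83*(-177) - 0*(5 - 1*114) = -14691 - 0*(5 - 114) = -14691 - 0*(-109) = -14691 - 1*0 = -14691 + 0 = -14691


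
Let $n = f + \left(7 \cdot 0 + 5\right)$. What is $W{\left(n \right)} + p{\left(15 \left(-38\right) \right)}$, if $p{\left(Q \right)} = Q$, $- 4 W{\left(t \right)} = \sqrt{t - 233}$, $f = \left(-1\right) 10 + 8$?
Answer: $-570 - \frac{i \sqrt{230}}{4} \approx -570.0 - 3.7914 i$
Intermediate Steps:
$f = -2$ ($f = -10 + 8 = -2$)
$n = 3$ ($n = -2 + \left(7 \cdot 0 + 5\right) = -2 + \left(0 + 5\right) = -2 + 5 = 3$)
$W{\left(t \right)} = - \frac{\sqrt{-233 + t}}{4}$ ($W{\left(t \right)} = - \frac{\sqrt{t - 233}}{4} = - \frac{\sqrt{-233 + t}}{4}$)
$W{\left(n \right)} + p{\left(15 \left(-38\right) \right)} = - \frac{\sqrt{-233 + 3}}{4} + 15 \left(-38\right) = - \frac{\sqrt{-230}}{4} - 570 = - \frac{i \sqrt{230}}{4} - 570 = -570 - \frac{i \sqrt{230}}{4}$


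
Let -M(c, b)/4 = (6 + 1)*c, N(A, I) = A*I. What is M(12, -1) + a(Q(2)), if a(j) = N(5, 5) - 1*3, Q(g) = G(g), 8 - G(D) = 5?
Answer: -314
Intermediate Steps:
G(D) = 3 (G(D) = 8 - 1*5 = 8 - 5 = 3)
Q(g) = 3
a(j) = 22 (a(j) = 5*5 - 1*3 = 25 - 3 = 22)
M(c, b) = -28*c (M(c, b) = -4*(6 + 1)*c = -28*c)
M(12, -1) + a(Q(2)) = -28*12 + 22 = -336 + 22 = -314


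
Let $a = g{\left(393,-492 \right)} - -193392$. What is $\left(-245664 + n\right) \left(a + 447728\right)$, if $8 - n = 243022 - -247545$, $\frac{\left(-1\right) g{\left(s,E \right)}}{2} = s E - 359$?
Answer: $-757242166650$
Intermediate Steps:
$g{\left(s,E \right)} = 718 - 2 E s$ ($g{\left(s,E \right)} = - 2 \left(s E - 359\right) = - 2 \left(E s - 359\right) = - 2 \left(-359 + E s\right) = 718 - 2 E s$)
$a = 580822$ ($a = \left(718 - \left(-984\right) 393\right) - -193392 = \left(718 + 386712\right) + 193392 = 387430 + 193392 = 580822$)
$n = -490559$ ($n = 8 - \left(243022 - -247545\right) = 8 - \left(243022 + 247545\right) = 8 - 490567 = -490559$)
$\left(-245664 + n\right) \left(a + 447728\right) = \left(-245664 - 490559\right) \left(580822 + 447728\right) = \left(-736223\right) 1028550 = -757242166650$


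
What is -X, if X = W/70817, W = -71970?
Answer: 71970/70817 ≈ 1.0163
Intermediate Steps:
X = -71970/70817 ≈ -1.0163
-X = -1*(-71970/70817) = 71970/70817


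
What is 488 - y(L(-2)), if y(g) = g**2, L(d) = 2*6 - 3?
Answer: 407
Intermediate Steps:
L(d) = 9 (L(d) = 12 - 3 = 9)
488 - y(L(-2)) = 488 - 1*9**2 = 488 - 1*81 = 488 - 81 = 407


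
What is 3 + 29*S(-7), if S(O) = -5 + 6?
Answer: 32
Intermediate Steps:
S(O) = 1
3 + 29*S(-7) = 3 + 29*1 = 3 + 29 = 32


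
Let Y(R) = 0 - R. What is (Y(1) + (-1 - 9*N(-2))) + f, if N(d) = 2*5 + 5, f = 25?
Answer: -112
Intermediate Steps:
N(d) = 15 (N(d) = 10 + 5 = 15)
Y(R) = -R
(Y(1) + (-1 - 9*N(-2))) + f = (-1*1 + (-1 - 9*15)) + 25 = (-1 + (-1 - 135)) + 25 = (-1 - 136) + 25 = -137 + 25 = -112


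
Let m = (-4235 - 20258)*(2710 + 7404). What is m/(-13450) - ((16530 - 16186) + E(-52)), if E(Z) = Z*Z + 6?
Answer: 103322951/6725 ≈ 15364.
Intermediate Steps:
E(Z) = 6 + Z² (E(Z) = Z² + 6 = 6 + Z²)
m = -247722202 (m = -24493*10114 = -247722202)
m/(-13450) - ((16530 - 16186) + E(-52)) = -247722202/(-13450) - ((16530 - 16186) + (6 + (-52)²)) = -247722202*(-1/13450) - (344 + (6 + 2704)) = 123861101/6725 - (344 + 2710) = 123861101/6725 - 1*3054 = 123861101/6725 - 3054 = 103322951/6725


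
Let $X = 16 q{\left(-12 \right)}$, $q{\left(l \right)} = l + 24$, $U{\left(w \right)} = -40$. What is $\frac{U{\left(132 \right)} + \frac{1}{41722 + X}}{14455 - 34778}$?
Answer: $\frac{1676559}{851818222} \approx 0.0019682$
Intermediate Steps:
$q{\left(l \right)} = 24 + l$
$X = 192$ ($X = 16 \left(24 - 12\right) = 16 \cdot 12 = 192$)
$\frac{U{\left(132 \right)} + \frac{1}{41722 + X}}{14455 - 34778} = \frac{-40 + \frac{1}{41722 + 192}}{14455 - 34778} = \frac{-40 + \frac{1}{41914}}{-20323} = \left(-40 + \frac{1}{41914}\right) \left(- \frac{1}{20323}\right) = \left(- \frac{1676559}{41914}\right) \left(- \frac{1}{20323}\right) = \frac{1676559}{851818222}$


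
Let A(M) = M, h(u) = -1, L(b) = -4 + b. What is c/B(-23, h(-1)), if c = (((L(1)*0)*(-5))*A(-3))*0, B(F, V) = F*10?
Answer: 0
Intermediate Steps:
B(F, V) = 10*F
c = 0 (c = ((((-4 + 1)*0)*(-5))*(-3))*0 = ((-3*0*(-5))*(-3))*0 = ((0*(-5))*(-3))*0 = (0*(-3))*0 = 0*0 = 0)
c/B(-23, h(-1)) = 0/((10*(-23))) = 0/(-230) = 0*(-1/230) = 0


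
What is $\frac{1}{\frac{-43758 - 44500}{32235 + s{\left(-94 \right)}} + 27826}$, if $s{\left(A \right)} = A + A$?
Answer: $\frac{32047}{891651564} \approx 3.5941 \cdot 10^{-5}$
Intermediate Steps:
$s{\left(A \right)} = 2 A$
$\frac{1}{\frac{-43758 - 44500}{32235 + s{\left(-94 \right)}} + 27826} = \frac{1}{\frac{-43758 - 44500}{32235 + 2 \left(-94\right)} + 27826} = \frac{1}{- \frac{88258}{32235 - 188} + 27826} = \frac{1}{- \frac{88258}{32047} + 27826} = \frac{1}{\frac{891651564}{32047}} = \frac{32047}{891651564}$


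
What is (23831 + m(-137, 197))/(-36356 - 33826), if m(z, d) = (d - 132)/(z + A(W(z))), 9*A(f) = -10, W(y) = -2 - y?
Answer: -14810674/43618113 ≈ -0.33955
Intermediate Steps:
A(f) = -10/9 (A(f) = (⅑)*(-10) = -10/9)
m(z, d) = (-132 + d)/(-10/9 + z) (m(z, d) = (d - 132)/(z - 10/9) = (-132 + d)/(-10/9 + z))
(23831 + m(-137, 197))/(-36356 - 33826) = (23831 + 9*(-132 + 197)/(-10 + 9*(-137)))/(-36356 - 33826) = (23831 + 9*65/(-10 - 1233))/(-70182) = (23831 + 9*65/(-1243))*(-1/70182) = (23831 + 9*(-1/1243)*65)*(-1/70182) = (23831 - 585/1243)*(-1/70182) = (29621348/1243)*(-1/70182) = -14810674/43618113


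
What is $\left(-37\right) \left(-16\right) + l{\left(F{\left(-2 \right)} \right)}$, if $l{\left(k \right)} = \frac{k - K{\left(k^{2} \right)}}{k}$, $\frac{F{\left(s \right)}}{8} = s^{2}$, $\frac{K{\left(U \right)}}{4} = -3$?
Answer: $\frac{4747}{8} \approx 593.38$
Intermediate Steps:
$K{\left(U \right)} = -12$ ($K{\left(U \right)} = 4 \left(-3\right) = -12$)
$F{\left(s \right)} = 8 s^{2}$
$l{\left(k \right)} = \frac{12 + k}{k}$ ($l{\left(k \right)} = \frac{k - -12}{k} = \frac{k + 12}{k} = \frac{12 + k}{k}$)
$\left(-37\right) \left(-16\right) + l{\left(F{\left(-2 \right)} \right)} = \left(-37\right) \left(-16\right) + \frac{12 + 8 \left(-2\right)^{2}}{8 \left(-2\right)^{2}} = 592 + \frac{12 + 8 \cdot 4}{8 \cdot 4} = 592 + \frac{12 + 32}{32} = 592 + \frac{1}{32} \cdot 44 = 592 + \frac{11}{8} = \frac{4747}{8}$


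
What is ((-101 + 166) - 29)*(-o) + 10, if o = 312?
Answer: -11222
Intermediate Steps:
((-101 + 166) - 29)*(-o) + 10 = ((-101 + 166) - 29)*(-1*312) + 10 = (65 - 29)*(-312) + 10 = 36*(-312) + 10 = -11232 + 10 = -11222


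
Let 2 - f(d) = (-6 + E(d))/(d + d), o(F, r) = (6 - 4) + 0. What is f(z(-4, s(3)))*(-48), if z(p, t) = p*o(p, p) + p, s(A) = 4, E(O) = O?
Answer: -60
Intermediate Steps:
o(F, r) = 2 (o(F, r) = 2 + 0 = 2)
z(p, t) = 3*p (z(p, t) = p*2 + p = 2*p + p = 3*p)
f(d) = 2 - (-6 + d)/(2*d) (f(d) = 2 - (-6 + d)/(d + d) = 2 - (-6 + d)/(2*d))
f(z(-4, s(3)))*(-48) = (3/2 + 3/((3*(-4))))*(-48) = (3/2 + 3/(-12))*(-48) = (3/2 + 3*(-1/12))*(-48) = (3/2 - ¼)*(-48) = (5/4)*(-48) = -60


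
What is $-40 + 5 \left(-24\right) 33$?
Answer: $-4000$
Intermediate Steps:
$-40 + 5 \left(-24\right) 33 = -40 - 3960 = -4000$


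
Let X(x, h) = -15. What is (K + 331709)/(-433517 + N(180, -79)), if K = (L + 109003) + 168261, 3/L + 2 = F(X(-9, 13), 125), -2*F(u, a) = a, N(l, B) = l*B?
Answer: -26185837/19252691 ≈ -1.3601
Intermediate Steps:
N(l, B) = B*l
F(u, a) = -a/2
L = -2/43 (L = 3/(-2 - ½*125) = 3/(-2 - 125/2) = 3/(-129/2) = 3*(-2/129) = -2/43 ≈ -0.046512)
K = 11922350/43 (K = (-2/43 + 109003) + 168261 = 4687127/43 + 168261 = 11922350/43 ≈ 2.7726e+5)
(K + 331709)/(-433517 + N(180, -79)) = (11922350/43 + 331709)/(-433517 - 79*180) = 26185837/(43*(-433517 - 14220)) = (26185837/43)/(-447737) = (26185837/43)*(-1/447737) = -26185837/19252691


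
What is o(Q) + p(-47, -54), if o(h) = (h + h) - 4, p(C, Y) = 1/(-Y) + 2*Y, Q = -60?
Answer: -12527/54 ≈ -231.98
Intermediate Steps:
p(C, Y) = -1/Y + 2*Y
o(h) = -4 + 2*h (o(h) = 2*h - 4 = -4 + 2*h)
o(Q) + p(-47, -54) = (-4 + 2*(-60)) + (-1/(-54) + 2*(-54)) = (-4 - 120) + (-1*(-1/54) - 108) = -124 + (1/54 - 108) = -124 - 5831/54 = -12527/54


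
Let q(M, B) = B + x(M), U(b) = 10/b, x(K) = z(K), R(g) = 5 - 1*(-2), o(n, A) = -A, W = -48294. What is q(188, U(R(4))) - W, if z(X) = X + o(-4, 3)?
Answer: 339363/7 ≈ 48480.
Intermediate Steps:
R(g) = 7 (R(g) = 5 + 2 = 7)
z(X) = -3 + X (z(X) = X - 1*3 = X - 3 = -3 + X)
x(K) = -3 + K
q(M, B) = -3 + B + M (q(M, B) = B + (-3 + M) = -3 + B + M)
q(188, U(R(4))) - W = (-3 + 10/7 + 188) - 1*(-48294) = (-3 + 10*(1/7) + 188) + 48294 = (-3 + 10/7 + 188) + 48294 = 1305/7 + 48294 = 339363/7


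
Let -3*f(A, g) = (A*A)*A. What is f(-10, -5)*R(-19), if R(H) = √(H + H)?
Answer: 1000*I*√38/3 ≈ 2054.8*I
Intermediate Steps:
R(H) = √2*√H (R(H) = √(2*H) = √2*√H)
f(A, g) = -A³/3 (f(A, g) = -A*A*A/3 = -A²*A/3 = -A³/3)
f(-10, -5)*R(-19) = (-⅓*(-10)³)*(√2*√(-19)) = (-⅓*(-1000))*(√2*(I*√19)) = 1000*(I*√38)/3 = 1000*I*√38/3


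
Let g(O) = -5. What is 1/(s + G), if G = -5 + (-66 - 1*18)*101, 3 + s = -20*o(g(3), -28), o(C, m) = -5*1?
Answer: -1/8392 ≈ -0.00011916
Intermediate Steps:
o(C, m) = -5
s = 97 (s = -3 - 20*(-5) = -3 + 100 = 97)
G = -8489 (G = -5 + (-66 - 18)*101 = -5 - 84*101 = -5 - 8484 = -8489)
1/(s + G) = 1/(97 - 8489) = 1/(-8392) = -1/8392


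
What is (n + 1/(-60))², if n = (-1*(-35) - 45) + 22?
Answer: 516961/3600 ≈ 143.60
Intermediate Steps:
n = 12 (n = (35 - 45) + 22 = -10 + 22 = 12)
(n + 1/(-60))² = (12 + 1/(-60))² = (12 - 1/60)² = (719/60)² = 516961/3600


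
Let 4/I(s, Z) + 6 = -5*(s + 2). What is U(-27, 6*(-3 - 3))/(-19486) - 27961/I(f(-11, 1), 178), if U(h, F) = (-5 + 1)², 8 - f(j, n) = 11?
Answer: 272423991/38972 ≈ 6990.3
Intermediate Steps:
f(j, n) = -3 (f(j, n) = 8 - 1*11 = 8 - 11 = -3)
I(s, Z) = 4/(-16 - 5*s) (I(s, Z) = 4/(-6 - 5*(s + 2)) = 4/(-6 - 5*(2 + s)) = 4/(-6 + (-10 - 5*s)) = 4/(-16 - 5*s))
U(h, F) = 16 (U(h, F) = (-4)² = 16)
U(-27, 6*(-3 - 3))/(-19486) - 27961/I(f(-11, 1), 178) = 16/(-19486) - 27961/((-4/(16 + 5*(-3)))) = 16*(-1/19486) - 27961/((-4/(16 - 15))) = -8/9743 - 27961/((-4/1)) = -8/9743 - 27961/((-4*1)) = -8/9743 - 27961/(-4) = -8/9743 - 27961*(-¼) = -8/9743 + 27961/4 = 272423991/38972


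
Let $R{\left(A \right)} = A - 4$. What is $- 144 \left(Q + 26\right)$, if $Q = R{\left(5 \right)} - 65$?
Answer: $5472$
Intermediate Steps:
$R{\left(A \right)} = -4 + A$
$Q = -64$ ($Q = \left(-4 + 5\right) - 65 = 1 - 65 = -64$)
$- 144 \left(Q + 26\right) = - 144 \left(-64 + 26\right) = \left(-144\right) \left(-38\right) = 5472$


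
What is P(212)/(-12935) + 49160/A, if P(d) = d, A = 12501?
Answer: 633234388/161700435 ≈ 3.9161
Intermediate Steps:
P(212)/(-12935) + 49160/A = 212/(-12935) + 49160/12501 = 212*(-1/12935) + 49160*(1/12501) = -212/12935 + 49160/12501 = 633234388/161700435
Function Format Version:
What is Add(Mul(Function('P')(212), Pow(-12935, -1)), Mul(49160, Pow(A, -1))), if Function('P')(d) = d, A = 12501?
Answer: Rational(633234388, 161700435) ≈ 3.9161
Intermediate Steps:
Add(Mul(Function('P')(212), Pow(-12935, -1)), Mul(49160, Pow(A, -1))) = Add(Mul(212, Pow(-12935, -1)), Mul(49160, Pow(12501, -1))) = Add(Mul(212, Rational(-1, 12935)), Mul(49160, Rational(1, 12501))) = Add(Rational(-212, 12935), Rational(49160, 12501)) = Rational(633234388, 161700435)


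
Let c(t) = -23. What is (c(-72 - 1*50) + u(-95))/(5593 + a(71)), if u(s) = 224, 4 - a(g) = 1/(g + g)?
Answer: 28542/794773 ≈ 0.035912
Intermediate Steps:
a(g) = 4 - 1/(2*g) (a(g) = 4 - 1/(g + g) = 4 - 1/(2*g))
(c(-72 - 1*50) + u(-95))/(5593 + a(71)) = (-23 + 224)/(5593 + (4 - ½/71)) = 201/(5593 + (4 - ½*1/71)) = 201/(5593 + (4 - 1/142)) = 201/(5593 + 567/142) = 201/(794773/142) = 201*(142/794773) = 28542/794773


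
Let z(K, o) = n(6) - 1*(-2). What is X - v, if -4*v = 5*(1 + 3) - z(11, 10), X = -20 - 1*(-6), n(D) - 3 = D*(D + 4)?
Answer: -101/4 ≈ -25.250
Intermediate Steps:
n(D) = 3 + D*(4 + D) (n(D) = 3 + D*(D + 4) = 3 + D*(4 + D))
X = -14 (X = -20 + 6 = -14)
z(K, o) = 65 (z(K, o) = (3 + 6**2 + 4*6) - 1*(-2) = (3 + 36 + 24) + 2 = 63 + 2 = 65)
v = 45/4 (v = -(5*(1 + 3) - 1*65)/4 = -(5*4 - 65)/4 = -(20 - 65)/4 = -1/4*(-45) = 45/4 ≈ 11.250)
X - v = -14 - 1*45/4 = -14 - 45/4 = -101/4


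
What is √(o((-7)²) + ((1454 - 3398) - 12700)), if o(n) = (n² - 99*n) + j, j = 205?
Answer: I*√16889 ≈ 129.96*I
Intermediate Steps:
o(n) = 205 + n² - 99*n (o(n) = (n² - 99*n) + 205 = 205 + n² - 99*n)
√(o((-7)²) + ((1454 - 3398) - 12700)) = √((205 + ((-7)²)² - 99*(-7)²) + ((1454 - 3398) - 12700)) = √((205 + 49² - 99*49) + (-1944 - 12700)) = √((205 + 2401 - 4851) - 14644) = √(-2245 - 14644) = √(-16889) = I*√16889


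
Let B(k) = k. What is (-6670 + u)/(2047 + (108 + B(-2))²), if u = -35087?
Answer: -41757/13283 ≈ -3.1436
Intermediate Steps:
(-6670 + u)/(2047 + (108 + B(-2))²) = (-6670 - 35087)/(2047 + (108 - 2)²) = -41757/(2047 + 106²) = -41757/(2047 + 11236) = -41757/13283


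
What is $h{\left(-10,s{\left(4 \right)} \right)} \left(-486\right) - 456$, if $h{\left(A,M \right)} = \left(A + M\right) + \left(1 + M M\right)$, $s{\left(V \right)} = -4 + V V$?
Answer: $-71898$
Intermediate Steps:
$s{\left(V \right)} = -4 + V^{2}$
$h{\left(A,M \right)} = 1 + A + M + M^{2}$ ($h{\left(A,M \right)} = \left(A + M\right) + \left(1 + M^{2}\right) = 1 + A + M + M^{2}$)
$h{\left(-10,s{\left(4 \right)} \right)} \left(-486\right) - 456 = \left(1 - 10 - \left(4 - 4^{2}\right) + \left(-4 + 4^{2}\right)^{2}\right) \left(-486\right) - 456 = \left(1 - 10 + \left(-4 + 16\right) + \left(-4 + 16\right)^{2}\right) \left(-486\right) - 456 = \left(1 - 10 + 12 + 12^{2}\right) \left(-486\right) - 456 = \left(1 - 10 + 12 + 144\right) \left(-486\right) - 456 = 147 \left(-486\right) - 456 = -71442 - 456 = -71898$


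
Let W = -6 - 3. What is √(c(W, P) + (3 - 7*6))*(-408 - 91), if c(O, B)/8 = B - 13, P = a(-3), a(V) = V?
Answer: -499*I*√167 ≈ -6448.5*I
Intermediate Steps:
P = -3
W = -9
c(O, B) = -104 + 8*B (c(O, B) = 8*(B - 13) = 8*(-13 + B) = -104 + 8*B)
√(c(W, P) + (3 - 7*6))*(-408 - 91) = √((-104 + 8*(-3)) + (3 - 7*6))*(-408 - 91) = √((-104 - 24) + (3 - 42))*(-499) = √(-128 - 39)*(-499) = √(-167)*(-499) = (I*√167)*(-499) = -499*I*√167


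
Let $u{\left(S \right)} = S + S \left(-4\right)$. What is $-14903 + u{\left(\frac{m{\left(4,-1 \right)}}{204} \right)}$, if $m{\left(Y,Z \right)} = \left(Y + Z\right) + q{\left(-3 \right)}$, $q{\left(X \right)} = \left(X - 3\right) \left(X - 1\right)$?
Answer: $- \frac{1013431}{68} \approx -14903.0$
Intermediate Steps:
$q{\left(X \right)} = \left(-1 + X\right) \left(-3 + X\right)$ ($q{\left(X \right)} = \left(-3 + X\right) \left(-1 + X\right) = \left(-1 + X\right) \left(-3 + X\right)$)
$m{\left(Y,Z \right)} = 24 + Y + Z$ ($m{\left(Y,Z \right)} = \left(Y + Z\right) + \left(3 + \left(-3\right)^{2} - -12\right) = \left(Y + Z\right) + \left(3 + 9 + 12\right) = \left(Y + Z\right) + 24 = 24 + Y + Z$)
$u{\left(S \right)} = - 3 S$ ($u{\left(S \right)} = S - 4 S = - 3 S$)
$-14903 + u{\left(\frac{m{\left(4,-1 \right)}}{204} \right)} = -14903 - 3 \frac{24 + 4 - 1}{204} = -14903 - 3 \cdot 27 \cdot \frac{1}{204} = -14903 - \frac{27}{68} = - \frac{1013431}{68}$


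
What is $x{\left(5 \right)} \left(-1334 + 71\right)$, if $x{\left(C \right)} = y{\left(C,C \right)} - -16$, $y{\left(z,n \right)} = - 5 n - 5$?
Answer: $17682$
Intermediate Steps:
$y{\left(z,n \right)} = -5 - 5 n$ ($y{\left(z,n \right)} = - 5 n - 5 = -5 - 5 n$)
$x{\left(C \right)} = 11 - 5 C$ ($x{\left(C \right)} = \left(-5 - 5 C\right) - -16 = \left(-5 - 5 C\right) + 16 = 11 - 5 C$)
$x{\left(5 \right)} \left(-1334 + 71\right) = \left(11 - 25\right) \left(-1334 + 71\right) = \left(11 - 25\right) \left(-1263\right) = \left(-14\right) \left(-1263\right) = 17682$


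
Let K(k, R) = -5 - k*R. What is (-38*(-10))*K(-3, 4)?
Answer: 2660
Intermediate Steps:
K(k, R) = -5 - R*k
(-38*(-10))*K(-3, 4) = (-38*(-10))*(-5 - 1*4*(-3)) = 380*(-5 + 12) = 380*7 = 2660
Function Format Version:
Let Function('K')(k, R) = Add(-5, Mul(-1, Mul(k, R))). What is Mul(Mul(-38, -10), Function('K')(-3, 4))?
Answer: 2660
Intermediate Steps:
Function('K')(k, R) = Add(-5, Mul(-1, R, k)) (Function('K')(k, R) = Add(-5, Mul(-1, Mul(R, k))) = Add(-5, Mul(-1, R, k)))
Mul(Mul(-38, -10), Function('K')(-3, 4)) = Mul(Mul(-38, -10), Add(-5, Mul(-1, 4, -3))) = Mul(380, Add(-5, 12)) = Mul(380, 7) = 2660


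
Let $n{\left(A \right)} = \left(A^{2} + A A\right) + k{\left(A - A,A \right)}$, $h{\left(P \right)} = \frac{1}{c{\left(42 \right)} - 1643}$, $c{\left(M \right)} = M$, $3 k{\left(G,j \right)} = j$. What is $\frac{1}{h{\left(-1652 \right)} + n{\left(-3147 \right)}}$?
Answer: $\frac{1601}{31709676568} \approx 5.0489 \cdot 10^{-8}$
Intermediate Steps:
$k{\left(G,j \right)} = \frac{j}{3}$
$h{\left(P \right)} = - \frac{1}{1601}$ ($h{\left(P \right)} = \frac{1}{42 - 1643} = \frac{1}{-1601} = - \frac{1}{1601}$)
$n{\left(A \right)} = 2 A^{2} + \frac{A}{3}$ ($n{\left(A \right)} = \left(A^{2} + A A\right) + \frac{A}{3} = \left(A^{2} + A^{2}\right) + \frac{A}{3} = 2 A^{2} + \frac{A}{3}$)
$\frac{1}{h{\left(-1652 \right)} + n{\left(-3147 \right)}} = \frac{1}{- \frac{1}{1601} + \frac{1}{3} \left(-3147\right) \left(1 + 6 \left(-3147\right)\right)} = \frac{1}{- \frac{1}{1601} + \frac{1}{3} \left(-3147\right) \left(1 - 18882\right)} = \frac{1}{- \frac{1}{1601} + \frac{1}{3} \left(-3147\right) \left(-18881\right)} = \frac{1}{- \frac{1}{1601} + 19806169} = \frac{1}{\frac{31709676568}{1601}} = \frac{1601}{31709676568}$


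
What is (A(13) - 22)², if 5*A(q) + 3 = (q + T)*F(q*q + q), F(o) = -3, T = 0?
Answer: 23104/25 ≈ 924.16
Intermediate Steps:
A(q) = -⅗ - 3*q/5 (A(q) = -⅗ + ((q + 0)*(-3))/5 = -⅗ + (q*(-3))/5 = -⅗ + (-3*q)/5 = -⅗ - 3*q/5)
(A(13) - 22)² = ((-⅗ - ⅗*13) - 22)² = ((-⅗ - 39/5) - 22)² = (-42/5 - 22)² = (-152/5)² = 23104/25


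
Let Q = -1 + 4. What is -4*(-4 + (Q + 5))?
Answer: -16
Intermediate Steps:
Q = 3
-4*(-4 + (Q + 5)) = -4*(-4 + (3 + 5)) = -4*(-4 + 8) = -4*4 = -16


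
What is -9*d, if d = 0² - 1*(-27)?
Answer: -243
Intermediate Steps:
d = 27 (d = 0 + 27 = 27)
-9*d = -9*27 = -243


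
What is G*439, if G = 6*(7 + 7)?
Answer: 36876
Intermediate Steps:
G = 84 (G = 6*14 = 84)
G*439 = 84*439 = 36876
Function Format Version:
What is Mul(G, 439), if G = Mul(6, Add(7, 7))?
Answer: 36876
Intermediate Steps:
G = 84 (G = Mul(6, 14) = 84)
Mul(G, 439) = Mul(84, 439) = 36876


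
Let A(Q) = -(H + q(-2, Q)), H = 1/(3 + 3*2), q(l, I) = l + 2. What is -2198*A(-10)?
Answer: 2198/9 ≈ 244.22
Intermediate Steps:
q(l, I) = 2 + l
H = ⅑ (H = 1/(3 + 6) = 1/9 = ⅑ ≈ 0.11111)
A(Q) = -⅑ (A(Q) = -(⅑ + (2 - 2)) = -(⅑ + 0) = -1*⅑ = -⅑)
-2198*A(-10) = -2198*(-⅑) = 2198/9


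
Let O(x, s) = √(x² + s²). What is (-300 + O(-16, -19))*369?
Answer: -110700 + 369*√617 ≈ -1.0153e+5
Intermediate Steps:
O(x, s) = √(s² + x²)
(-300 + O(-16, -19))*369 = (-300 + √((-19)² + (-16)²))*369 = (-300 + √(361 + 256))*369 = (-300 + √617)*369 = -110700 + 369*√617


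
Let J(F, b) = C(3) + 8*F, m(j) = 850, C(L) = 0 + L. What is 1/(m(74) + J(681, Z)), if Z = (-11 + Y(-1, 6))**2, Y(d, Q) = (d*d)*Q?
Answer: 1/6301 ≈ 0.00015871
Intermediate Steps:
C(L) = L
Y(d, Q) = Q*d**2 (Y(d, Q) = d**2*Q = Q*d**2)
Z = 25 (Z = (-11 + 6*(-1)**2)**2 = (-11 + 6*1)**2 = (-11 + 6)**2 = (-5)**2 = 25)
J(F, b) = 3 + 8*F
1/(m(74) + J(681, Z)) = 1/(850 + (3 + 8*681)) = 1/(850 + (3 + 5448)) = 1/(850 + 5451) = 1/6301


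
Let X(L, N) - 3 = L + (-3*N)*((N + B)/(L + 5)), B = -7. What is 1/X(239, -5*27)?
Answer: 122/769 ≈ 0.15865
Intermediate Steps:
X(L, N) = 3 + L - 3*N*(-7 + N)/(5 + L) (X(L, N) = 3 + (L + (-3*N)*((N - 7)/(L + 5))) = 3 + (L + (-3*N)*((-7 + N)/(5 + L))) = 3 + (L - 3*N*(-7 + N)/(5 + L)) = 3 + L - 3*N*(-7 + N)/(5 + L))
1/X(239, -5*27) = 1/((15 + 239² - 3*(-5*27)² + 8*239 + 21*(-5*27))/(5 + 239)) = 1/((15 + 57121 - 3*(-135)² + 1912 + 21*(-135))/244) = 1/((15 + 57121 - 3*18225 + 1912 - 2835)/244) = 1/((15 + 57121 - 54675 + 1912 - 2835)/244) = 1/((1/244)*1538) = 1/(769/122) = 122/769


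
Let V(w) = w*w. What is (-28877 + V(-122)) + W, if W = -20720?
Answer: -34713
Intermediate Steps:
V(w) = w²
(-28877 + V(-122)) + W = (-28877 + (-122)²) - 20720 = (-28877 + 14884) - 20720 = -13993 - 20720 = -34713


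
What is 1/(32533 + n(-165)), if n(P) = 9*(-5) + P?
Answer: 1/32323 ≈ 3.0938e-5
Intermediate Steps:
n(P) = -45 + P
1/(32533 + n(-165)) = 1/(32533 + (-45 - 165)) = 1/(32533 - 210) = 1/32323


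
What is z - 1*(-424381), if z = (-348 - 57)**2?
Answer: 588406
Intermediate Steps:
z = 164025 (z = (-405)**2 = 164025)
z - 1*(-424381) = 164025 - 1*(-424381) = 164025 + 424381 = 588406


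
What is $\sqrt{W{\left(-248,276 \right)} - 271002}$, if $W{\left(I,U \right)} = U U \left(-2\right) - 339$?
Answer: $3 i \sqrt{47077} \approx 650.92 i$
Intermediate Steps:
$W{\left(I,U \right)} = -339 - 2 U^{2}$ ($W{\left(I,U \right)} = U^{2} \left(-2\right) - 339 = - 2 U^{2} - 339 = -339 - 2 U^{2}$)
$\sqrt{W{\left(-248,276 \right)} - 271002} = \sqrt{\left(-339 - 2 \cdot 276^{2}\right) - 271002} = \sqrt{\left(-339 - 152352\right) - 271002} = \sqrt{-152691 - 271002} = \sqrt{-423693} = 3 i \sqrt{47077}$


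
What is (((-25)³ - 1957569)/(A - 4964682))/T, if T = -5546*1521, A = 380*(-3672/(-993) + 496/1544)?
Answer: -63026776151/1337279543983493838 ≈ -4.7131e-8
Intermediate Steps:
A = 97566520/63883 (A = 380*(-3672*(-1/993) + 496*(1/1544)) = 380*(1224/331 + 62/193) = 380*(256754/63883) = 97566520/63883 ≈ 1527.3)
T = -8435466
(((-25)³ - 1957569)/(A - 4964682))/T = (((-25)³ - 1957569)/(97566520/63883 - 4964682))/(-8435466) = ((-15625 - 1957569)/(-317061213686/63883))*(-1/8435466) = -1973194*(-63883/317061213686)*(-1/8435466) = (63026776151/158530606843)*(-1/8435466) = -63026776151/1337279543983493838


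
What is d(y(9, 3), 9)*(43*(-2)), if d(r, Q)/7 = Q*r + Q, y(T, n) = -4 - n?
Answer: 32508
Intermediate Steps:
d(r, Q) = 7*Q + 7*Q*r (d(r, Q) = 7*(Q*r + Q) = 7*(Q + Q*r) = 7*Q + 7*Q*r)
d(y(9, 3), 9)*(43*(-2)) = (7*9*(1 + (-4 - 1*3)))*(43*(-2)) = (7*9*(1 + (-4 - 3)))*(-86) = (7*9*(1 - 7))*(-86) = (7*9*(-6))*(-86) = -378*(-86) = 32508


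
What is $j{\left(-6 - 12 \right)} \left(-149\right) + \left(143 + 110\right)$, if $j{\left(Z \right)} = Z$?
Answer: $2935$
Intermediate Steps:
$j{\left(-6 - 12 \right)} \left(-149\right) + \left(143 + 110\right) = \left(-6 - 12\right) \left(-149\right) + \left(143 + 110\right) = \left(-6 - 12\right) \left(-149\right) + 253 = \left(-18\right) \left(-149\right) + 253 = 2682 + 253 = 2935$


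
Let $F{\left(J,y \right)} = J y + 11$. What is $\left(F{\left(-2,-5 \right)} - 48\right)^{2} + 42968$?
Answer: $43697$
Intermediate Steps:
$F{\left(J,y \right)} = 11 + J y$
$\left(F{\left(-2,-5 \right)} - 48\right)^{2} + 42968 = \left(\left(11 - -10\right) - 48\right)^{2} + 42968 = \left(\left(11 + 10\right) - 48\right)^{2} + 42968 = \left(21 - 48\right)^{2} + 42968 = \left(-27\right)^{2} + 42968 = 729 + 42968 = 43697$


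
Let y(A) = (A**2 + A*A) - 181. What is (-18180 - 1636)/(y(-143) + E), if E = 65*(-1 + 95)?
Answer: -19816/46827 ≈ -0.42317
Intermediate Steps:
y(A) = -181 + 2*A**2 (y(A) = (A**2 + A**2) - 181 = 2*A**2 - 181 = -181 + 2*A**2)
E = 6110 (E = 65*94 = 6110)
(-18180 - 1636)/(y(-143) + E) = (-18180 - 1636)/((-181 + 2*(-143)**2) + 6110) = -19816/((-181 + 2*20449) + 6110) = -19816/((-181 + 40898) + 6110) = -19816/(40717 + 6110) = -19816/46827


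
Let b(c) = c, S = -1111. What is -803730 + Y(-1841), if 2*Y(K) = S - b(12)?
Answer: -1608583/2 ≈ -8.0429e+5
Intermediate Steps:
Y(K) = -1123/2 (Y(K) = (-1111 - 1*12)/2 = (-1111 - 12)/2 = (½)*(-1123) = -1123/2)
-803730 + Y(-1841) = -803730 - 1123/2 = -1608583/2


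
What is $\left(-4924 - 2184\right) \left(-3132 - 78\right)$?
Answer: $22816680$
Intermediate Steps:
$\left(-4924 - 2184\right) \left(-3132 - 78\right) = - 7108 \left(-3132 - 78\right) = \left(-7108\right) \left(-3210\right) = 22816680$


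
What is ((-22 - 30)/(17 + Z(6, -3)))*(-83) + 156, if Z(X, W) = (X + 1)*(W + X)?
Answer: 5122/19 ≈ 269.58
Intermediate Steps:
Z(X, W) = (1 + X)*(W + X)
((-22 - 30)/(17 + Z(6, -3)))*(-83) + 156 = ((-22 - 30)/(17 + (-3 + 6 + 6² - 3*6)))*(-83) + 156 = -52/(17 + (-3 + 6 + 36 - 18))*(-83) + 156 = -52/(17 + 21)*(-83) + 156 = -52/38*(-83) + 156 = -52*1/38*(-83) + 156 = -26/19*(-83) + 156 = 2158/19 + 156 = 5122/19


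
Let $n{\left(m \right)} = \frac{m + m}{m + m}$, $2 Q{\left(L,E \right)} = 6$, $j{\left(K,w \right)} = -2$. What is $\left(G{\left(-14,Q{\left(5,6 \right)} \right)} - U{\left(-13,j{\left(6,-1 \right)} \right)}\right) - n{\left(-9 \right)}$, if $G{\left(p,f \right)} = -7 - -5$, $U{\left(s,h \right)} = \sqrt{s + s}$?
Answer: $-3 - i \sqrt{26} \approx -3.0 - 5.099 i$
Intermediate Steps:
$Q{\left(L,E \right)} = 3$ ($Q{\left(L,E \right)} = \frac{1}{2} \cdot 6 = 3$)
$n{\left(m \right)} = 1$ ($n{\left(m \right)} = \frac{2 m}{2 m} = 2 m \frac{1}{2 m} = 1$)
$U{\left(s,h \right)} = \sqrt{2} \sqrt{s}$ ($U{\left(s,h \right)} = \sqrt{2 s} = \sqrt{2} \sqrt{s}$)
$G{\left(p,f \right)} = -2$ ($G{\left(p,f \right)} = -7 + 5 = -2$)
$\left(G{\left(-14,Q{\left(5,6 \right)} \right)} - U{\left(-13,j{\left(6,-1 \right)} \right)}\right) - n{\left(-9 \right)} = \left(-2 - \sqrt{2} \sqrt{-13}\right) - 1 = \left(-2 - \sqrt{2} i \sqrt{13}\right) - 1 = \left(-2 - i \sqrt{26}\right) - 1 = -3 - i \sqrt{26}$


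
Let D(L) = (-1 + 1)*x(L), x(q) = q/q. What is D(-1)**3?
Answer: 0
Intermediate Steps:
x(q) = 1
D(L) = 0 (D(L) = (-1 + 1)*1 = 0*1 = 0)
D(-1)**3 = 0**3 = 0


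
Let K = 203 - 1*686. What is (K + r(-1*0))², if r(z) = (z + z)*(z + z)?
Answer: 233289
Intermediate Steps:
r(z) = 4*z² (r(z) = (2*z)*(2*z) = 4*z²)
K = -483 (K = 203 - 686 = -483)
(K + r(-1*0))² = (-483 + 4*(-1*0)²)² = (-483 + 4*0²)² = (-483 + 4*0)² = (-483 + 0)² = (-483)² = 233289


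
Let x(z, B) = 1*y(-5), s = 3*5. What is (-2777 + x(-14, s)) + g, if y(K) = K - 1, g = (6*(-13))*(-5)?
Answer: -2393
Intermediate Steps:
g = 390 (g = -78*(-5) = 390)
s = 15
y(K) = -1 + K
x(z, B) = -6 (x(z, B) = 1*(-1 - 5) = 1*(-6) = -6)
(-2777 + x(-14, s)) + g = (-2777 - 6) + 390 = -2783 + 390 = -2393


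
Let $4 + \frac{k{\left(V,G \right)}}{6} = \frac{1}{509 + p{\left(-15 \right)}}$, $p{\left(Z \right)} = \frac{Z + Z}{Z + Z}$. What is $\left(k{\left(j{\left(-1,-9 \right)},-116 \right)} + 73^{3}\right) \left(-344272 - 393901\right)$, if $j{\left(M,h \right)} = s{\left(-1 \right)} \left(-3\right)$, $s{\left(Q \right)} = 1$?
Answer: $- \frac{24407251770238}{85} \approx -2.8714 \cdot 10^{11}$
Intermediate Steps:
$p{\left(Z \right)} = 1$ ($p{\left(Z \right)} = \frac{2 Z}{2 Z} = 2 Z \frac{1}{2 Z} = 1$)
$j{\left(M,h \right)} = -3$ ($j{\left(M,h \right)} = 1 \left(-3\right) = -3$)
$k{\left(V,G \right)} = - \frac{2039}{85}$ ($k{\left(V,G \right)} = -24 + \frac{6}{509 + 1} = -24 + \frac{6}{510} = -24 + 6 \cdot \frac{1}{510} = -24 + \frac{1}{85} = - \frac{2039}{85}$)
$\left(k{\left(j{\left(-1,-9 \right)},-116 \right)} + 73^{3}\right) \left(-344272 - 393901\right) = \left(- \frac{2039}{85} + 73^{3}\right) \left(-344272 - 393901\right) = \left(- \frac{2039}{85} + 389017\right) \left(-738173\right) = \frac{33064406}{85} \left(-738173\right) = - \frac{24407251770238}{85}$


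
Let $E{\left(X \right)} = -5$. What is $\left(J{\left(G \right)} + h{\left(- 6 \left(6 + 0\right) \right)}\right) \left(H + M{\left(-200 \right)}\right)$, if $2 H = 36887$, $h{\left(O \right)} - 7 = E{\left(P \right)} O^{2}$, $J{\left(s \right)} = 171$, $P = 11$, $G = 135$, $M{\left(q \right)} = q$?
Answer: $-114970537$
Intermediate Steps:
$h{\left(O \right)} = 7 - 5 O^{2}$
$H = \frac{36887}{2}$ ($H = \frac{1}{2} \cdot 36887 = \frac{36887}{2} \approx 18444.0$)
$\left(J{\left(G \right)} + h{\left(- 6 \left(6 + 0\right) \right)}\right) \left(H + M{\left(-200 \right)}\right) = \left(171 + \left(7 - 5 \left(- 6 \left(6 + 0\right)\right)^{2}\right)\right) \left(\frac{36887}{2} - 200\right) = \left(171 + \left(7 - 5 \left(\left(-6\right) 6\right)^{2}\right)\right) \frac{36487}{2} = \left(171 + \left(7 - 5 \left(-36\right)^{2}\right)\right) \frac{36487}{2} = \left(171 + \left(7 - 6480\right)\right) \frac{36487}{2} = \left(171 - 6473\right) \frac{36487}{2} = \left(-6302\right) \frac{36487}{2} = -114970537$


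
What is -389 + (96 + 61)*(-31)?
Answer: -5256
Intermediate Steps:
-389 + (96 + 61)*(-31) = -389 + 157*(-31) = -389 - 4867 = -5256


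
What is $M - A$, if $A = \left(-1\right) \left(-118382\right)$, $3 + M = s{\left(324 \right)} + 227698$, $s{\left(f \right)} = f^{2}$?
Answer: $214289$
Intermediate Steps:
$M = 332671$ ($M = -3 + \left(324^{2} + 227698\right) = -3 + \left(104976 + 227698\right) = -3 + 332674 = 332671$)
$A = 118382$
$M - A = 332671 - 118382 = 214289$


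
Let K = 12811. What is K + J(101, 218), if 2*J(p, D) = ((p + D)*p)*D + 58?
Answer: 3524711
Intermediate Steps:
J(p, D) = 29 + D*p*(D + p)/2 (J(p, D) = (((p + D)*p)*D + 58)/2 = (((D + p)*p)*D + 58)/2 = ((p*(D + p))*D + 58)/2 = (D*p*(D + p) + 58)/2 = (58 + D*p*(D + p))/2 = 29 + D*p*(D + p)/2)
K + J(101, 218) = 12811 + (29 + (½)*218*101² + (½)*101*218²) = 12811 + (29 + (½)*218*10201 + (½)*101*47524) = 12811 + (29 + 1111909 + 2399962) = 12811 + 3511900 = 3524711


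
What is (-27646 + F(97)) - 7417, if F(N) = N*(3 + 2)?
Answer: -34578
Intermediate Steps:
F(N) = 5*N (F(N) = N*5 = 5*N)
(-27646 + F(97)) - 7417 = (-27646 + 5*97) - 7417 = (-27646 + 485) - 7417 = -27161 - 7417 = -34578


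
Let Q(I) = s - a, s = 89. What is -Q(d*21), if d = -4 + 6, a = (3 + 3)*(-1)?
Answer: -95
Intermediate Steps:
a = -6 (a = 6*(-1) = -6)
d = 2
Q(I) = 95 (Q(I) = 89 - 1*(-6) = 89 + 6 = 95)
-Q(d*21) = -1*95 = -95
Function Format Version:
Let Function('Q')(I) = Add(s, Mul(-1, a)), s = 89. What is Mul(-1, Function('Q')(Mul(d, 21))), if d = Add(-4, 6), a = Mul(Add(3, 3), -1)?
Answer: -95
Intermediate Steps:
a = -6 (a = Mul(6, -1) = -6)
d = 2
Function('Q')(I) = 95 (Function('Q')(I) = Add(89, Mul(-1, -6)) = Add(89, 6) = 95)
Mul(-1, Function('Q')(Mul(d, 21))) = Mul(-1, 95) = -95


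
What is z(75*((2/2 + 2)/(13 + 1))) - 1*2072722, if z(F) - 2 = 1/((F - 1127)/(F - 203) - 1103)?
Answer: -5950774977177/2870998 ≈ -2.0727e+6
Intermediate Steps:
z(F) = 2 + 1/(-1103 + (-1127 + F)/(-203 + F)) (z(F) = 2 + 1/((F - 1127)/(F - 203) - 1103) = 2 + 1/((-1127 + F)/(-203 + F) - 1103) = 2 + 1/(-1103 + (-1127 + F)/(-203 + F)))
z(75*((2/2 + 2)/(13 + 1))) - 1*2072722 = (-445361 + 2203*(75*((2/2 + 2)/(13 + 1))))/(2*(-111391 + 551*(75*((2/2 + 2)/(13 + 1))))) - 1*2072722 = (-445361 + 2203*(75*((2*(½) + 2)/14)))/(2*(-111391 + 551*(75*((2*(½) + 2)/14)))) - 2072722 = (-445361 + 2203*(75*((1 + 2)*(1/14))))/(2*(-111391 + 551*(75*((1 + 2)*(1/14))))) - 2072722 = (-445361 + 2203*(75*(3*(1/14))))/(2*(-111391 + 551*(75*(3*(1/14))))) - 2072722 = (-445361 + 2203*(75*(3/14)))/(2*(-111391 + 551*(75*(3/14)))) - 2072722 = (-445361 + 2203*(225/14))/(2*(-111391 + 551*(225/14))) - 2072722 = (-445361 + 495675/14)/(2*(-111391 + 123975/14)) - 2072722 = (½)*(-5739379/14)/(-1435499/14) - 2072722 = (½)*(-14/1435499)*(-5739379/14) - 2072722 = 5739379/2870998 - 2072722 = -5950774977177/2870998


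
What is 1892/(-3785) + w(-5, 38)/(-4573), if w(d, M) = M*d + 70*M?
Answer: -18001066/17308805 ≈ -1.0400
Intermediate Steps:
w(d, M) = 70*M + M*d
1892/(-3785) + w(-5, 38)/(-4573) = 1892/(-3785) + (38*(70 - 5))/(-4573) = 1892*(-1/3785) + (38*65)*(-1/4573) = -1892/3785 + 2470*(-1/4573) = -1892/3785 - 2470/4573 = -18001066/17308805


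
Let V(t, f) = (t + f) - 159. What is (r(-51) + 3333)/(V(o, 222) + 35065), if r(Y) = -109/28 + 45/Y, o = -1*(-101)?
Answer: 1584235/16769004 ≈ 0.094474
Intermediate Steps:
o = 101
V(t, f) = -159 + f + t (V(t, f) = (f + t) - 159 = -159 + f + t)
r(Y) = -109/28 + 45/Y (r(Y) = -109*1/28 + 45/Y = -109/28 + 45/Y)
(r(-51) + 3333)/(V(o, 222) + 35065) = ((-109/28 + 45/(-51)) + 3333)/((-159 + 222 + 101) + 35065) = ((-109/28 + 45*(-1/51)) + 3333)/(164 + 35065) = ((-109/28 - 15/17) + 3333)/35229 = (-2273/476 + 3333)*(1/35229) = (1584235/476)*(1/35229) = 1584235/16769004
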